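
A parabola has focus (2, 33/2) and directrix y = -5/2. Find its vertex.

(2, 7)

The vertex is the midpoint between the focus and the directrix along the axis of symmetry.
Axis is vertical (directrix is horizontal). Vertex y-coordinate = (33/2 + (-5/2))/2 = 7; x-coordinate = 2.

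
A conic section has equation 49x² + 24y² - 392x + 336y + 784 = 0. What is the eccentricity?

Collect terms: 49(x² - 8x) + 24(y² + 14y) = -784
49(x - 4)² + 24(y + 7)² = -784 + 784 + 1176 = 1176
Divide through by 1176 to get (x - 4)²/24 + (y + 7)²/49 = 1.
Ellipse, center (4, -7), major axis vertical; a² = 49, b² = 24.
c² = a² - b² = 25, so c = 5.
e = c/a = 5/7.

e = 5/7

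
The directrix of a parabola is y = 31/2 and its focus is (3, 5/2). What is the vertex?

The vertex is the midpoint between the focus and the directrix along the axis of symmetry.
Axis is vertical (directrix is horizontal). Vertex y-coordinate = (5/2 + 31/2)/2 = 9; x-coordinate = 3.

(3, 9)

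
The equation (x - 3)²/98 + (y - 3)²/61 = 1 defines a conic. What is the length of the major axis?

Center (3, 3). The larger denominator 98 sits under the x-term, so the major axis is horizontal; a² = 98, b² = 61.
a² = 98 so a = 7√2; the major axis has length 2a = 14√2.

14√2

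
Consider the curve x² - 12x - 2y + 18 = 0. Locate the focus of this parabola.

Only x is squared. Complete the square in x: (x - 6)² = 2(y + 9).
Vertex (6, -9); 4p = 2 so p = 1/2. Opens up.
Focus is p units from the vertex along the axis: (h, k + p).

(6, -17/2)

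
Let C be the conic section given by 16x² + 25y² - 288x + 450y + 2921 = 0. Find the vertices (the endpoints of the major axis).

(4, -9) and (14, -9)

Rearranging, 16(x² - 18x) + 25(y² + 18y) = -2921.
Complete the square in x and y: 16(x - 9)² + 25(y + 9)² = -2921 + 1296 + 2025 = 400
Dividing both sides by 400: (x - 9)²/25 + (y + 9)²/16 = 1
Ellipse, center (9, -9), major axis horizontal; a² = 25, b² = 16.
a = 5. Vertices at (h ± a, k).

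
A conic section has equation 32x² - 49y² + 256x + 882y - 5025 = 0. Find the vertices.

(-11, 9) and (3, 9)

Group the x- and y-terms: 32(x² + 8x) -49(y² - 18y) = 5025
Complete the square in x and y: 32(x + 4)² -49(y - 9)² = 5025 + 512 - 3969 = 1568
Divide by 1568: (x + 4)²/49 - (y - 9)²/32 = 1
Hyperbola, center (-4, 9), transverse axis horizontal; a² = 49, b² = 32.
a = 7. Vertices at (h ± a, k).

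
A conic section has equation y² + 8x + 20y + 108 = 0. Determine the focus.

Only y is squared. Complete the square in y: (y + 10)² = -8(x + 1).
Vertex (-1, -10); 4p = -8 so p = -2. Opens left.
Focus is p units from the vertex along the axis: (h + p, k).

(-3, -10)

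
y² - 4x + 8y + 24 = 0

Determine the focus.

Only y is squared. Complete the square in y: (y + 4)² = 4(x - 2).
Vertex (2, -4); 4p = 4 so p = 1. Opens right.
Focus is p units from the vertex along the axis: (h + p, k).

(3, -4)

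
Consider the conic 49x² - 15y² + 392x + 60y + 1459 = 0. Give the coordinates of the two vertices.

Collect terms: 49(x² + 8x) -15(y² - 4y) = -1459
Complete the square in x and y: 49(x + 4)² -15(y - 2)² = -1459 + 784 - 60 = -735
Divide through by -735 to get (y - 2)²/49 - (x + 4)²/15 = 1.
Hyperbola, center (-4, 2), transverse axis vertical; a² = 49, b² = 15.
a = 7. Vertices at (h, k ± a).

(-4, -5) and (-4, 9)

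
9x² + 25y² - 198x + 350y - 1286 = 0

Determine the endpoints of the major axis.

(-9, -7) and (31, -7)

Rearranging, 9(x² - 22x) + 25(y² + 14y) = 1286.
Completing the square gives 9(x - 11)² + 25(y + 7)² = 1286 + 1089 + 1225 = 3600.
Divide by 3600: (x - 11)²/400 + (y + 7)²/144 = 1
Ellipse, center (11, -7), major axis horizontal; a² = 400, b² = 144.
a = 20. Vertices at (h ± a, k).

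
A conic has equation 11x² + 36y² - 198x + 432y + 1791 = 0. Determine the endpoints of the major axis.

(3, -6) and (15, -6)

Group: 11(x² - 18x) + 36(y² + 12y) = -1791
11(x - 9)² + 36(y + 6)² = -1791 + 891 + 1296 = 396
Divide by 396: (x - 9)²/36 + (y + 6)²/11 = 1
Ellipse, center (9, -6), major axis horizontal; a² = 36, b² = 11.
a = 6. Vertices at (h ± a, k).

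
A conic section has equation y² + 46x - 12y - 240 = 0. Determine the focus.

Only y is squared. Complete the square in y: (y - 6)² = -46(x - 6).
Vertex (6, 6); 4p = -46 so p = -23/2. Opens left.
Focus is p units from the vertex along the axis: (h + p, k).

(-11/2, 6)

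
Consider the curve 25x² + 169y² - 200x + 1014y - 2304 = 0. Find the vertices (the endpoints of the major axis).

(-9, -3) and (17, -3)

Group: 25(x² - 8x) + 169(y² + 6y) = 2304
Complete the square in x and y: 25(x - 4)² + 169(y + 3)² = 2304 + 400 + 1521 = 4225
Divide through by 4225 to get (x - 4)²/169 + (y + 3)²/25 = 1.
Ellipse, center (4, -3), major axis horizontal; a² = 169, b² = 25.
a = 13. Vertices at (h ± a, k).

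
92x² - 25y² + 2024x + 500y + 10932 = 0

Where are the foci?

92(x² + 22x) -25(y² - 20y) = -10932
Complete the square in x and y: 92(x + 11)² -25(y - 10)² = -10932 + 11132 - 2500 = -2300
Divide by -2300: (y - 10)²/92 - (x + 11)²/25 = 1
Hyperbola, center (-11, 10), transverse axis vertical; a² = 92, b² = 25.
c² = a² + b² = 92 + 25 = 117, so c = 3√13.
Foci lie on the vertical axis through the center: (h, k ± c).

(-11, 10 - 3√13) and (-11, 10 + 3√13)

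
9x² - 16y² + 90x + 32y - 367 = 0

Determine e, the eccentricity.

e = 5/4

Group the x- and y-terms: 9(x² + 10x) -16(y² - 2y) = 367
Complete the square: 9(x + 5)² -16(y - 1)² = 367 + 225 - 16 = 576
Divide through by 576 to get (x + 5)²/64 - (y - 1)²/36 = 1.
Hyperbola, center (-5, 1), transverse axis horizontal; a² = 64, b² = 36.
c² = a² + b² = 100, so c = 10.
e = c/a = 10/8 = 5/4.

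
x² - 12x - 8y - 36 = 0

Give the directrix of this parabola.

Only x is squared. Complete the square in x: (x - 6)² = 8(y + 9).
Vertex (6, -9); 4p = 8 so p = 2. Opens up.
Directrix is the horizontal line y = k − p = -9 − (2) = -11.

y = -11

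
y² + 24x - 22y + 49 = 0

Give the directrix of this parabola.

Only y is squared. Complete the square in y: (y - 11)² = -24(x - 3).
Vertex (3, 11); 4p = -24 so p = -6. Opens left.
Directrix is the vertical line x = h − p = 3 − (-6) = 9.

x = 9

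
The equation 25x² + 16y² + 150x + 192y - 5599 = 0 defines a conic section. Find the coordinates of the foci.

Group: 25(x² + 6x) + 16(y² + 12y) = 5599
Complete the square in x and y: 25(x + 3)² + 16(y + 6)² = 5599 + 225 + 576 = 6400
Divide by 6400: (x + 3)²/256 + (y + 6)²/400 = 1
Ellipse, center (-3, -6), major axis vertical; a² = 400, b² = 256.
c² = a² - b² = 400 - 256 = 144, so c = 12.
Foci lie on the vertical axis through the center: (h, k ± c).

(-3, -18) and (-3, 6)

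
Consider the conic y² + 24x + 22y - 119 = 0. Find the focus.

(4, -11)

Only y is squared. Complete the square in y: (y + 11)² = -24(x - 10).
Vertex (10, -11); 4p = -24 so p = -6. Opens left.
Focus is p units from the vertex along the axis: (h + p, k).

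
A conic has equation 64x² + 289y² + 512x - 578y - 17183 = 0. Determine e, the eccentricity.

Rearranging, 64(x² + 8x) + 289(y² - 2y) = 17183.
Complete the square: 64(x + 4)² + 289(y - 1)² = 17183 + 1024 + 289 = 18496
Dividing both sides by 18496: (x + 4)²/289 + (y - 1)²/64 = 1
Ellipse, center (-4, 1), major axis horizontal; a² = 289, b² = 64.
c² = a² - b² = 225, so c = 15.
e = c/a = 15/17.

e = 15/17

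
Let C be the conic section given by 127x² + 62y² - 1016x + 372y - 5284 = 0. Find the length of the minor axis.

2√62

Group the x- and y-terms: 127(x² - 8x) + 62(y² + 6y) = 5284
Complete the square in x and y: 127(x - 4)² + 62(y + 3)² = 5284 + 2032 + 558 = 7874
Divide by 7874: (x - 4)²/62 + (y + 3)²/127 = 1
Ellipse, center (4, -3), major axis vertical; a² = 127, b² = 62.
b² = 62 so b = √62; the minor axis has length 2b = 2√62.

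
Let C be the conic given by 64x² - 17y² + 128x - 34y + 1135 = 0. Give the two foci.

(-1, -10) and (-1, 8)

Rearranging, 64(x² + 2x) -17(y² + 2y) = -1135.
Complete the square in x and y: 64(x + 1)² -17(y + 1)² = -1135 + 64 - 17 = -1088
Divide through by -1088 to get (y + 1)²/64 - (x + 1)²/17 = 1.
Hyperbola, center (-1, -1), transverse axis vertical; a² = 64, b² = 17.
c² = a² + b² = 64 + 17 = 81, so c = 9.
Foci lie on the vertical axis through the center: (h, k ± c).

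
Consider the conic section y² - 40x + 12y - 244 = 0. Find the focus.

Only y is squared. Complete the square in y: (y + 6)² = 40(x + 7).
Vertex (-7, -6); 4p = 40 so p = 10. Opens right.
Focus is p units from the vertex along the axis: (h + p, k).

(3, -6)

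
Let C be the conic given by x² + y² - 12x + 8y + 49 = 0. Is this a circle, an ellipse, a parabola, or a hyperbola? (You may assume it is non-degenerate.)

circle

No xy term. Coefficients of x² and y² are A = 1, C = 1.
A = C (same sign) ⇒ circle.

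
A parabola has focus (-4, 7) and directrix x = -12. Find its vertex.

The vertex is the midpoint between the focus and the directrix along the axis of symmetry.
Axis is horizontal (directrix is vertical). Vertex x-coordinate = (-4 + (-12))/2 = -8; y-coordinate = 7.

(-8, 7)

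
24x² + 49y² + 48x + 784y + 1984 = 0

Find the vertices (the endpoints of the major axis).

Group: 24(x² + 2x) + 49(y² + 16y) = -1984
Complete the square in x and y: 24(x + 1)² + 49(y + 8)² = -1984 + 24 + 3136 = 1176
Divide through by 1176 to get (x + 1)²/49 + (y + 8)²/24 = 1.
Ellipse, center (-1, -8), major axis horizontal; a² = 49, b² = 24.
a = 7. Vertices at (h ± a, k).

(-8, -8) and (6, -8)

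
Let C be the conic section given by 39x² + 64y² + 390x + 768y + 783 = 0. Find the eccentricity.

Group: 39(x² + 10x) + 64(y² + 12y) = -783
Completing the square gives 39(x + 5)² + 64(y + 6)² = -783 + 975 + 2304 = 2496.
Divide by 2496: (x + 5)²/64 + (y + 6)²/39 = 1
Ellipse, center (-5, -6), major axis horizontal; a² = 64, b² = 39.
c² = a² - b² = 25, so c = 5.
e = c/a = 5/8.

e = 5/8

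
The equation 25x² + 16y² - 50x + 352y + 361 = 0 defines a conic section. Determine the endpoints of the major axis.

25(x² - 2x) + 16(y² + 22y) = -361
Complete the square in x and y: 25(x - 1)² + 16(y + 11)² = -361 + 25 + 1936 = 1600
Divide through by 1600 to get (x - 1)²/64 + (y + 11)²/100 = 1.
Ellipse, center (1, -11), major axis vertical; a² = 100, b² = 64.
a = 10. Vertices at (h, k ± a).

(1, -21) and (1, -1)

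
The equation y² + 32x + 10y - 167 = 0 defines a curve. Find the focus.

Only y is squared. Complete the square in y: (y + 5)² = -32(x - 6).
Vertex (6, -5); 4p = -32 so p = -8. Opens left.
Focus is p units from the vertex along the axis: (h + p, k).

(-2, -5)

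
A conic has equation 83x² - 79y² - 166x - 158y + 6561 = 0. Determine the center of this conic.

(1, -1)

Collect terms: 83(x² - 2x) -79(y² + 2y) = -6561
Complete the square in x and y: 83(x - 1)² -79(y + 1)² = -6561 + 83 - 79 = -6557
Divide by -6557: (y + 1)²/83 - (x - 1)²/79 = 1
Hyperbola with center (1, -1).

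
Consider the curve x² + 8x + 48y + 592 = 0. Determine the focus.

(-4, -24)

Only x is squared. Complete the square in x: (x + 4)² = -48(y + 12).
Vertex (-4, -12); 4p = -48 so p = -12. Opens down.
Focus is p units from the vertex along the axis: (h, k + p).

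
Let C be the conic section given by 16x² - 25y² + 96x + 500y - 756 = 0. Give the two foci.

(-3, 10 - 2√41) and (-3, 10 + 2√41)

Rearranging, 16(x² + 6x) -25(y² - 20y) = 756.
Complete the square: 16(x + 3)² -25(y - 10)² = 756 + 144 - 2500 = -1600
Divide through by -1600 to get (y - 10)²/64 - (x + 3)²/100 = 1.
Hyperbola, center (-3, 10), transverse axis vertical; a² = 64, b² = 100.
c² = a² + b² = 64 + 100 = 164, so c = 2√41.
Foci lie on the vertical axis through the center: (h, k ± c).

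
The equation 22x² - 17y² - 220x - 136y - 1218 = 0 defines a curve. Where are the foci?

Group the x- and y-terms: 22(x² - 10x) -17(y² + 8y) = 1218
Complete the square in x and y: 22(x - 5)² -17(y + 4)² = 1218 + 550 - 272 = 1496
Divide by 1496: (x - 5)²/68 - (y + 4)²/88 = 1
Hyperbola, center (5, -4), transverse axis horizontal; a² = 68, b² = 88.
c² = a² + b² = 68 + 88 = 156, so c = 2√39.
Foci lie on the horizontal axis through the center: (h ± c, k).

(5 - 2√39, -4) and (5 + 2√39, -4)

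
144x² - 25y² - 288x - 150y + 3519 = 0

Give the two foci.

Rearranging, 144(x² - 2x) -25(y² + 6y) = -3519.
Complete the square in x and y: 144(x - 1)² -25(y + 3)² = -3519 + 144 - 225 = -3600
Divide by -3600: (y + 3)²/144 - (x - 1)²/25 = 1
Hyperbola, center (1, -3), transverse axis vertical; a² = 144, b² = 25.
c² = a² + b² = 144 + 25 = 169, so c = 13.
Foci lie on the vertical axis through the center: (h, k ± c).

(1, -16) and (1, 10)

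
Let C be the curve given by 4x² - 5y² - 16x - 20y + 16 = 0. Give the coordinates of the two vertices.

Group: 4(x² - 4x) -5(y² + 4y) = -16
Complete the square: 4(x - 2)² -5(y + 2)² = -16 + 16 - 20 = -20
Divide through by -20 to get (y + 2)²/4 - (x - 2)²/5 = 1.
Hyperbola, center (2, -2), transverse axis vertical; a² = 4, b² = 5.
a = 2. Vertices at (h, k ± a).

(2, -4) and (2, 0)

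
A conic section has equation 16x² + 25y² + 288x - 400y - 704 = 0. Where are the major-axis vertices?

(-24, 8) and (6, 8)

Collect terms: 16(x² + 18x) + 25(y² - 16y) = 704
16(x + 9)² + 25(y - 8)² = 704 + 1296 + 1600 = 3600
Divide by 3600: (x + 9)²/225 + (y - 8)²/144 = 1
Ellipse, center (-9, 8), major axis horizontal; a² = 225, b² = 144.
a = 15. Vertices at (h ± a, k).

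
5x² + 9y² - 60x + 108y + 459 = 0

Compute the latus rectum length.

Group: 5(x² - 12x) + 9(y² + 12y) = -459
Completing the square gives 5(x - 6)² + 9(y + 6)² = -459 + 180 + 324 = 45.
Dividing both sides by 45: (x - 6)²/9 + (y + 6)²/5 = 1
Ellipse, center (6, -6), major axis horizontal; a² = 9, b² = 5.
Latus rectum length = 2b²/a = 2·5/3 = 10/3.

10/3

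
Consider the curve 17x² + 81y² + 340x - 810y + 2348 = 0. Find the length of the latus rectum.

34/9

Collect terms: 17(x² + 20x) + 81(y² - 10y) = -2348
17(x + 10)² + 81(y - 5)² = -2348 + 1700 + 2025 = 1377
Divide by 1377: (x + 10)²/81 + (y - 5)²/17 = 1
Ellipse, center (-10, 5), major axis horizontal; a² = 81, b² = 17.
Latus rectum length = 2b²/a = 2·17/9 = 34/9.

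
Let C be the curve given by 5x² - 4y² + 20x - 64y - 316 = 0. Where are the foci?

(-8, -8) and (4, -8)

Rearranging, 5(x² + 4x) -4(y² + 16y) = 316.
Completing the square gives 5(x + 2)² -4(y + 8)² = 316 + 20 - 256 = 80.
Dividing both sides by 80: (x + 2)²/16 - (y + 8)²/20 = 1
Hyperbola, center (-2, -8), transverse axis horizontal; a² = 16, b² = 20.
c² = a² + b² = 16 + 20 = 36, so c = 6.
Foci lie on the horizontal axis through the center: (h ± c, k).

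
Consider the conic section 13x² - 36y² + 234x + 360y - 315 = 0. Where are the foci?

(-16, 5) and (-2, 5)

Group the x- and y-terms: 13(x² + 18x) -36(y² - 10y) = 315
Complete the square in x and y: 13(x + 9)² -36(y - 5)² = 315 + 1053 - 900 = 468
Divide through by 468 to get (x + 9)²/36 - (y - 5)²/13 = 1.
Hyperbola, center (-9, 5), transverse axis horizontal; a² = 36, b² = 13.
c² = a² + b² = 36 + 13 = 49, so c = 7.
Foci lie on the horizontal axis through the center: (h ± c, k).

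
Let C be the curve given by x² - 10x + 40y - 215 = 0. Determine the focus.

(5, -4)

Only x is squared. Complete the square in x: (x - 5)² = -40(y - 6).
Vertex (5, 6); 4p = -40 so p = -10. Opens down.
Focus is p units from the vertex along the axis: (h, k + p).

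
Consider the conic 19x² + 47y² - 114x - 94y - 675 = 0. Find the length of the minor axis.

2√19

Group the x- and y-terms: 19(x² - 6x) + 47(y² - 2y) = 675
19(x - 3)² + 47(y - 1)² = 675 + 171 + 47 = 893
Divide by 893: (x - 3)²/47 + (y - 1)²/19 = 1
Ellipse, center (3, 1), major axis horizontal; a² = 47, b² = 19.
b² = 19 so b = √19; the minor axis has length 2b = 2√19.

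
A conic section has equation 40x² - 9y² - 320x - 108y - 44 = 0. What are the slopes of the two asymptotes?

2√10/3 and -2√10/3

Group the x- and y-terms: 40(x² - 8x) -9(y² + 12y) = 44
Completing the square gives 40(x - 4)² -9(y + 6)² = 44 + 640 - 324 = 360.
Divide through by 360 to get (x - 4)²/9 - (y + 6)²/40 = 1.
Hyperbola, center (4, -6), transverse axis horizontal; a² = 9, b² = 40.
For a horizontal hyperbola the asymptotes have slope ±b/a.
Here that is ±2√10/3.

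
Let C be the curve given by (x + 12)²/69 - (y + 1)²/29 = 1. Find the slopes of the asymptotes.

√2001/69 and -√2001/69

Center (-12, -1). The positive term is the x-term, so the transverse axis is horizontal; a² = 69, b² = 29.
For a horizontal hyperbola the asymptotes have slope ±b/a.
Here that is ±√29/√69 = ±√2001/69.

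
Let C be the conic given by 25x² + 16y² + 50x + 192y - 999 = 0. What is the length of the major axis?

Rearranging, 25(x² + 2x) + 16(y² + 12y) = 999.
Completing the square gives 25(x + 1)² + 16(y + 6)² = 999 + 25 + 576 = 1600.
Divide through by 1600 to get (x + 1)²/64 + (y + 6)²/100 = 1.
Ellipse, center (-1, -6), major axis vertical; a² = 100, b² = 64.
a² = 100 so a = 10; the major axis has length 2a = 20.

20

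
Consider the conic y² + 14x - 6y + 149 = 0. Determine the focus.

(-27/2, 3)

Only y is squared. Complete the square in y: (y - 3)² = -14(x + 10).
Vertex (-10, 3); 4p = -14 so p = -7/2. Opens left.
Focus is p units from the vertex along the axis: (h + p, k).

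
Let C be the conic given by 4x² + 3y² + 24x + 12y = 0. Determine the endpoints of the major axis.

Rearranging, 4(x² + 6x) + 3(y² + 4y) = 0.
Completing the square gives 4(x + 3)² + 3(y + 2)² = 0 + 36 + 12 = 48.
Dividing both sides by 48: (x + 3)²/12 + (y + 2)²/16 = 1
Ellipse, center (-3, -2), major axis vertical; a² = 16, b² = 12.
a = 4. Vertices at (h, k ± a).

(-3, -6) and (-3, 2)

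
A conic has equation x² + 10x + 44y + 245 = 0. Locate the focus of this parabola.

Only x is squared. Complete the square in x: (x + 5)² = -44(y + 5).
Vertex (-5, -5); 4p = -44 so p = -11. Opens down.
Focus is p units from the vertex along the axis: (h, k + p).

(-5, -16)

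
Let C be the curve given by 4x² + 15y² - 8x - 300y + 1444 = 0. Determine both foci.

Rearranging, 4(x² - 2x) + 15(y² - 20y) = -1444.
Complete the square in x and y: 4(x - 1)² + 15(y - 10)² = -1444 + 4 + 1500 = 60
Divide through by 60 to get (x - 1)²/15 + (y - 10)²/4 = 1.
Ellipse, center (1, 10), major axis horizontal; a² = 15, b² = 4.
c² = a² - b² = 15 - 4 = 11, so c = √11.
Foci lie on the horizontal axis through the center: (h ± c, k).

(1 - √11, 10) and (1 + √11, 10)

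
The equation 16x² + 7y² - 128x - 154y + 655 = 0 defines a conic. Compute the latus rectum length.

Collect terms: 16(x² - 8x) + 7(y² - 22y) = -655
Complete the square: 16(x - 4)² + 7(y - 11)² = -655 + 256 + 847 = 448
Dividing both sides by 448: (x - 4)²/28 + (y - 11)²/64 = 1
Ellipse, center (4, 11), major axis vertical; a² = 64, b² = 28.
Latus rectum length = 2b²/a = 2·28/8 = 7.

7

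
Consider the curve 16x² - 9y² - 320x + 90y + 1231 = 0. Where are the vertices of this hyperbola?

Collect terms: 16(x² - 20x) -9(y² - 10y) = -1231
Complete the square in x and y: 16(x - 10)² -9(y - 5)² = -1231 + 1600 - 225 = 144
Divide by 144: (x - 10)²/9 - (y - 5)²/16 = 1
Hyperbola, center (10, 5), transverse axis horizontal; a² = 9, b² = 16.
a = 3. Vertices at (h ± a, k).

(7, 5) and (13, 5)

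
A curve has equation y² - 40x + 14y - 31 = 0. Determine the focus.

Only y is squared. Complete the square in y: (y + 7)² = 40(x + 2).
Vertex (-2, -7); 4p = 40 so p = 10. Opens right.
Focus is p units from the vertex along the axis: (h + p, k).

(8, -7)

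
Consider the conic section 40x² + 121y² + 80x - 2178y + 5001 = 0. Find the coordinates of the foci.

(-10, 9) and (8, 9)

Collect terms: 40(x² + 2x) + 121(y² - 18y) = -5001
40(x + 1)² + 121(y - 9)² = -5001 + 40 + 9801 = 4840
Divide through by 4840 to get (x + 1)²/121 + (y - 9)²/40 = 1.
Ellipse, center (-1, 9), major axis horizontal; a² = 121, b² = 40.
c² = a² - b² = 121 - 40 = 81, so c = 9.
Foci lie on the horizontal axis through the center: (h ± c, k).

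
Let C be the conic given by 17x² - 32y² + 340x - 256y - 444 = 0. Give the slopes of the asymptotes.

√34/8 and -√34/8

Group: 17(x² + 20x) -32(y² + 8y) = 444
17(x + 10)² -32(y + 4)² = 444 + 1700 - 512 = 1632
Divide by 1632: (x + 10)²/96 - (y + 4)²/51 = 1
Hyperbola, center (-10, -4), transverse axis horizontal; a² = 96, b² = 51.
For a horizontal hyperbola the asymptotes have slope ±b/a.
Here that is ±√51/4√6 = ±√34/8.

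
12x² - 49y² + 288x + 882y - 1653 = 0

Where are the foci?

Rearranging, 12(x² + 24x) -49(y² - 18y) = 1653.
Complete the square in x and y: 12(x + 12)² -49(y - 9)² = 1653 + 1728 - 3969 = -588
Divide by -588: (y - 9)²/12 - (x + 12)²/49 = 1
Hyperbola, center (-12, 9), transverse axis vertical; a² = 12, b² = 49.
c² = a² + b² = 12 + 49 = 61, so c = √61.
Foci lie on the vertical axis through the center: (h, k ± c).

(-12, 9 - √61) and (-12, 9 + √61)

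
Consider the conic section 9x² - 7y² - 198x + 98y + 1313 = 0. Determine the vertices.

(11, -2) and (11, 16)

Group: 9(x² - 22x) -7(y² - 14y) = -1313
Completing the square gives 9(x - 11)² -7(y - 7)² = -1313 + 1089 - 343 = -567.
Dividing both sides by -567: (y - 7)²/81 - (x - 11)²/63 = 1
Hyperbola, center (11, 7), transverse axis vertical; a² = 81, b² = 63.
a = 9. Vertices at (h, k ± a).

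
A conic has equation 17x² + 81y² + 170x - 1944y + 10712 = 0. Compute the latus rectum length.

34/9

17(x² + 10x) + 81(y² - 24y) = -10712
Completing the square gives 17(x + 5)² + 81(y - 12)² = -10712 + 425 + 11664 = 1377.
Dividing both sides by 1377: (x + 5)²/81 + (y - 12)²/17 = 1
Ellipse, center (-5, 12), major axis horizontal; a² = 81, b² = 17.
Latus rectum length = 2b²/a = 2·17/9 = 34/9.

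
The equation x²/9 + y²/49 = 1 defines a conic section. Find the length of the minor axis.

Center (0, 0). The larger denominator 49 sits under the y-term, so the major axis is vertical; a² = 49, b² = 9.
b² = 9 so b = 3; the minor axis has length 2b = 6.

6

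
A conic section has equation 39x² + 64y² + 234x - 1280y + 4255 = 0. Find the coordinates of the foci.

Rearranging, 39(x² + 6x) + 64(y² - 20y) = -4255.
39(x + 3)² + 64(y - 10)² = -4255 + 351 + 6400 = 2496
Dividing both sides by 2496: (x + 3)²/64 + (y - 10)²/39 = 1
Ellipse, center (-3, 10), major axis horizontal; a² = 64, b² = 39.
c² = a² - b² = 64 - 39 = 25, so c = 5.
Foci lie on the horizontal axis through the center: (h ± c, k).

(-8, 10) and (2, 10)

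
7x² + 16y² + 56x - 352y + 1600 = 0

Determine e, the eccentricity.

7(x² + 8x) + 16(y² - 22y) = -1600
7(x + 4)² + 16(y - 11)² = -1600 + 112 + 1936 = 448
Divide by 448: (x + 4)²/64 + (y - 11)²/28 = 1
Ellipse, center (-4, 11), major axis horizontal; a² = 64, b² = 28.
c² = a² - b² = 36, so c = 6.
e = c/a = 6/8 = 3/4.

e = 3/4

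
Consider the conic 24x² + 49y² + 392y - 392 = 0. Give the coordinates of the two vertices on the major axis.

(-7, -4) and (7, -4)

Group the x- and y-terms: 24x² + 49(y² + 8y) = 392
Complete the square in x and y: 24x² + 49(y + 4)² = 392 + 0 + 784 = 1176
Divide through by 1176 to get x²/49 + (y + 4)²/24 = 1.
Ellipse, center (0, -4), major axis horizontal; a² = 49, b² = 24.
a = 7. Vertices at (h ± a, k).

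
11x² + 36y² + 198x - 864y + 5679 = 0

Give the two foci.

(-14, 12) and (-4, 12)

Rearranging, 11(x² + 18x) + 36(y² - 24y) = -5679.
Complete the square: 11(x + 9)² + 36(y - 12)² = -5679 + 891 + 5184 = 396
Dividing both sides by 396: (x + 9)²/36 + (y - 12)²/11 = 1
Ellipse, center (-9, 12), major axis horizontal; a² = 36, b² = 11.
c² = a² - b² = 36 - 11 = 25, so c = 5.
Foci lie on the horizontal axis through the center: (h ± c, k).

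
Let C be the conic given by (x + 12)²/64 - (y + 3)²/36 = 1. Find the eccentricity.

e = 5/4

Center (-12, -3). The positive term is the x-term, so the transverse axis is horizontal; a² = 64, b² = 36.
c² = a² + b² = 100, so c = 10.
e = c/a = 10/8 = 5/4.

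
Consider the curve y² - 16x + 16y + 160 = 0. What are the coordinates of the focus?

Only y is squared. Complete the square in y: (y + 8)² = 16(x - 6).
Vertex (6, -8); 4p = 16 so p = 4. Opens right.
Focus is p units from the vertex along the axis: (h + p, k).

(10, -8)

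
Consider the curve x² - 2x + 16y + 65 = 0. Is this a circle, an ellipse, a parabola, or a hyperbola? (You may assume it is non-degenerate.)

No xy term. Coefficients of x² and y² are A = 1, C = 0.
Exactly one squared variable ⇒ parabola.

parabola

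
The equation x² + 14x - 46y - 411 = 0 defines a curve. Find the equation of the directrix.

y = -43/2

Only x is squared. Complete the square in x: (x + 7)² = 46(y + 10).
Vertex (-7, -10); 4p = 46 so p = 23/2. Opens up.
Directrix is the horizontal line y = k − p = -10 − (23/2) = -43/2.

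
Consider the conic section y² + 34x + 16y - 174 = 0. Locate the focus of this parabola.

(-3/2, -8)

Only y is squared. Complete the square in y: (y + 8)² = -34(x - 7).
Vertex (7, -8); 4p = -34 so p = -17/2. Opens left.
Focus is p units from the vertex along the axis: (h + p, k).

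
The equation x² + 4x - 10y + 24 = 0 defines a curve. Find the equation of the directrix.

Only x is squared. Complete the square in x: (x + 2)² = 10(y - 2).
Vertex (-2, 2); 4p = 10 so p = 5/2. Opens up.
Directrix is the horizontal line y = k − p = 2 − (5/2) = -1/2.

y = -1/2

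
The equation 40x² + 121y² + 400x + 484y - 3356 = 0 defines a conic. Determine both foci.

(-14, -2) and (4, -2)

Group: 40(x² + 10x) + 121(y² + 4y) = 3356
40(x + 5)² + 121(y + 2)² = 3356 + 1000 + 484 = 4840
Divide through by 4840 to get (x + 5)²/121 + (y + 2)²/40 = 1.
Ellipse, center (-5, -2), major axis horizontal; a² = 121, b² = 40.
c² = a² - b² = 121 - 40 = 81, so c = 9.
Foci lie on the horizontal axis through the center: (h ± c, k).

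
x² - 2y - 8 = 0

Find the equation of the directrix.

Only x is squared. Complete the square in x: x² = 2(y + 4).
Vertex (0, -4); 4p = 2 so p = 1/2. Opens up.
Directrix is the horizontal line y = k − p = -4 − (1/2) = -9/2.

y = -9/2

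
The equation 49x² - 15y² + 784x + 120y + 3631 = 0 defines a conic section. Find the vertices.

Group the x- and y-terms: 49(x² + 16x) -15(y² - 8y) = -3631
Completing the square gives 49(x + 8)² -15(y - 4)² = -3631 + 3136 - 240 = -735.
Divide through by -735 to get (y - 4)²/49 - (x + 8)²/15 = 1.
Hyperbola, center (-8, 4), transverse axis vertical; a² = 49, b² = 15.
a = 7. Vertices at (h, k ± a).

(-8, -3) and (-8, 11)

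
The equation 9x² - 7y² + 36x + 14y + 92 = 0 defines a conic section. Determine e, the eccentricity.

Rearranging, 9(x² + 4x) -7(y² - 2y) = -92.
Complete the square: 9(x + 2)² -7(y - 1)² = -92 + 36 - 7 = -63
Dividing both sides by -63: (y - 1)²/9 - (x + 2)²/7 = 1
Hyperbola, center (-2, 1), transverse axis vertical; a² = 9, b² = 7.
c² = a² + b² = 16, so c = 4.
e = c/a = 4/3.

e = 4/3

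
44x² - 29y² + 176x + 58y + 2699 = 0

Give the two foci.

Group the x- and y-terms: 44(x² + 4x) -29(y² - 2y) = -2699
Complete the square in x and y: 44(x + 2)² -29(y - 1)² = -2699 + 176 - 29 = -2552
Divide through by -2552 to get (y - 1)²/88 - (x + 2)²/58 = 1.
Hyperbola, center (-2, 1), transverse axis vertical; a² = 88, b² = 58.
c² = a² + b² = 88 + 58 = 146, so c = √146.
Foci lie on the vertical axis through the center: (h, k ± c).

(-2, 1 - √146) and (-2, 1 + √146)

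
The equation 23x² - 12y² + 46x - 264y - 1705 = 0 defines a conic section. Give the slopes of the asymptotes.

√69/6 and -√69/6

23(x² + 2x) -12(y² + 22y) = 1705
Completing the square gives 23(x + 1)² -12(y + 11)² = 1705 + 23 - 1452 = 276.
Dividing both sides by 276: (x + 1)²/12 - (y + 11)²/23 = 1
Hyperbola, center (-1, -11), transverse axis horizontal; a² = 12, b² = 23.
For a horizontal hyperbola the asymptotes have slope ±b/a.
Here that is ±√23/2√3 = ±√69/6.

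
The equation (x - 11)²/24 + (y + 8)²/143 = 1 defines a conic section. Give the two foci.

(11, -8 - √119) and (11, -8 + √119)

Center (11, -8). The larger denominator 143 sits under the y-term, so the major axis is vertical; a² = 143, b² = 24.
c² = a² - b² = 143 - 24 = 119, so c = √119.
Foci lie on the vertical axis through the center: (h, k ± c).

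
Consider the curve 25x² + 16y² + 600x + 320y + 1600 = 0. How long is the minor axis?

Group the x- and y-terms: 25(x² + 24x) + 16(y² + 20y) = -1600
Completing the square gives 25(x + 12)² + 16(y + 10)² = -1600 + 3600 + 1600 = 3600.
Divide through by 3600 to get (x + 12)²/144 + (y + 10)²/225 = 1.
Ellipse, center (-12, -10), major axis vertical; a² = 225, b² = 144.
b² = 144 so b = 12; the minor axis has length 2b = 24.

24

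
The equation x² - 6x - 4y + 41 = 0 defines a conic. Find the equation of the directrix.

Only x is squared. Complete the square in x: (x - 3)² = 4(y - 8).
Vertex (3, 8); 4p = 4 so p = 1. Opens up.
Directrix is the horizontal line y = k − p = 8 − (1) = 7.

y = 7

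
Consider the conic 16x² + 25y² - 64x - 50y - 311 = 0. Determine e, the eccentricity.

e = 3/5

Rearranging, 16(x² - 4x) + 25(y² - 2y) = 311.
Completing the square gives 16(x - 2)² + 25(y - 1)² = 311 + 64 + 25 = 400.
Divide by 400: (x - 2)²/25 + (y - 1)²/16 = 1
Ellipse, center (2, 1), major axis horizontal; a² = 25, b² = 16.
c² = a² - b² = 9, so c = 3.
e = c/a = 3/5.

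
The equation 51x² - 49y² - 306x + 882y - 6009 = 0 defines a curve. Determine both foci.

(-7, 9) and (13, 9)

Rearranging, 51(x² - 6x) -49(y² - 18y) = 6009.
51(x - 3)² -49(y - 9)² = 6009 + 459 - 3969 = 2499
Divide by 2499: (x - 3)²/49 - (y - 9)²/51 = 1
Hyperbola, center (3, 9), transverse axis horizontal; a² = 49, b² = 51.
c² = a² + b² = 49 + 51 = 100, so c = 10.
Foci lie on the horizontal axis through the center: (h ± c, k).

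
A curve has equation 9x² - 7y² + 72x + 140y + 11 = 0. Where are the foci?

Rearranging, 9(x² + 8x) -7(y² - 20y) = -11.
9(x + 4)² -7(y - 10)² = -11 + 144 - 700 = -567
Dividing both sides by -567: (y - 10)²/81 - (x + 4)²/63 = 1
Hyperbola, center (-4, 10), transverse axis vertical; a² = 81, b² = 63.
c² = a² + b² = 81 + 63 = 144, so c = 12.
Foci lie on the vertical axis through the center: (h, k ± c).

(-4, -2) and (-4, 22)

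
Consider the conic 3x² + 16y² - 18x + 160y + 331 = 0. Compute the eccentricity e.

e = √13/4

Group the x- and y-terms: 3(x² - 6x) + 16(y² + 10y) = -331
Complete the square in x and y: 3(x - 3)² + 16(y + 5)² = -331 + 27 + 400 = 96
Divide by 96: (x - 3)²/32 + (y + 5)²/6 = 1
Ellipse, center (3, -5), major axis horizontal; a² = 32, b² = 6.
c² = a² - b² = 26, so c = √26.
e = c/a = √26/4√2 = √13/4.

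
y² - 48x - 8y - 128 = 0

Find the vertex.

Only y is squared. Complete the square in y: (y - 4)² = 48(x + 3).
Vertex (-3, 4); 4p = 48 so p = 12. Opens right.

(-3, 4)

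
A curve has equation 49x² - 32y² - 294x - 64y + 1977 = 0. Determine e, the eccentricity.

Group the x- and y-terms: 49(x² - 6x) -32(y² + 2y) = -1977
Complete the square: 49(x - 3)² -32(y + 1)² = -1977 + 441 - 32 = -1568
Dividing both sides by -1568: (y + 1)²/49 - (x - 3)²/32 = 1
Hyperbola, center (3, -1), transverse axis vertical; a² = 49, b² = 32.
c² = a² + b² = 81, so c = 9.
e = c/a = 9/7.

e = 9/7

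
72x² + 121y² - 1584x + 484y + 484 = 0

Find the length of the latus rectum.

Group: 72(x² - 22x) + 121(y² + 4y) = -484
Complete the square in x and y: 72(x - 11)² + 121(y + 2)² = -484 + 8712 + 484 = 8712
Divide through by 8712 to get (x - 11)²/121 + (y + 2)²/72 = 1.
Ellipse, center (11, -2), major axis horizontal; a² = 121, b² = 72.
Latus rectum length = 2b²/a = 2·72/11 = 144/11.

144/11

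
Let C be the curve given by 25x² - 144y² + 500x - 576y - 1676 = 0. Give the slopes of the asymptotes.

Group: 25(x² + 20x) -144(y² + 4y) = 1676
25(x + 10)² -144(y + 2)² = 1676 + 2500 - 576 = 3600
Divide through by 3600 to get (x + 10)²/144 - (y + 2)²/25 = 1.
Hyperbola, center (-10, -2), transverse axis horizontal; a² = 144, b² = 25.
For a horizontal hyperbola the asymptotes have slope ±b/a.
Here that is ±5/12.

5/12 and -5/12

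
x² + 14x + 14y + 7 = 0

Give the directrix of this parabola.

y = 13/2

Only x is squared. Complete the square in x: (x + 7)² = -14(y - 3).
Vertex (-7, 3); 4p = -14 so p = -7/2. Opens down.
Directrix is the horizontal line y = k − p = 3 − (-7/2) = 13/2.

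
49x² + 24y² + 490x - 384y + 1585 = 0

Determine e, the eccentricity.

e = 5/7

Group: 49(x² + 10x) + 24(y² - 16y) = -1585
Complete the square in x and y: 49(x + 5)² + 24(y - 8)² = -1585 + 1225 + 1536 = 1176
Divide through by 1176 to get (x + 5)²/24 + (y - 8)²/49 = 1.
Ellipse, center (-5, 8), major axis vertical; a² = 49, b² = 24.
c² = a² - b² = 25, so c = 5.
e = c/a = 5/7.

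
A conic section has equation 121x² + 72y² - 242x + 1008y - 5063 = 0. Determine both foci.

(1, -14) and (1, 0)

Group the x- and y-terms: 121(x² - 2x) + 72(y² + 14y) = 5063
Completing the square gives 121(x - 1)² + 72(y + 7)² = 5063 + 121 + 3528 = 8712.
Divide by 8712: (x - 1)²/72 + (y + 7)²/121 = 1
Ellipse, center (1, -7), major axis vertical; a² = 121, b² = 72.
c² = a² - b² = 121 - 72 = 49, so c = 7.
Foci lie on the vertical axis through the center: (h, k ± c).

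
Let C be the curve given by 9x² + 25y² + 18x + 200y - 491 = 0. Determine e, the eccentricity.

9(x² + 2x) + 25(y² + 8y) = 491
Complete the square in x and y: 9(x + 1)² + 25(y + 4)² = 491 + 9 + 400 = 900
Divide through by 900 to get (x + 1)²/100 + (y + 4)²/36 = 1.
Ellipse, center (-1, -4), major axis horizontal; a² = 100, b² = 36.
c² = a² - b² = 64, so c = 8.
e = c/a = 8/10 = 4/5.

e = 4/5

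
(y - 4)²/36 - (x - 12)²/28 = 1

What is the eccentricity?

e = 4/3

Center (12, 4). The positive term is the y-term, so the transverse axis is vertical; a² = 36, b² = 28.
c² = a² + b² = 64, so c = 8.
e = c/a = 8/6 = 4/3.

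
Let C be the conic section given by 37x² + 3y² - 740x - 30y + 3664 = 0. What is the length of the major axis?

Rearranging, 37(x² - 20x) + 3(y² - 10y) = -3664.
Complete the square: 37(x - 10)² + 3(y - 5)² = -3664 + 3700 + 75 = 111
Divide by 111: (x - 10)²/3 + (y - 5)²/37 = 1
Ellipse, center (10, 5), major axis vertical; a² = 37, b² = 3.
a² = 37 so a = √37; the major axis has length 2a = 2√37.

2√37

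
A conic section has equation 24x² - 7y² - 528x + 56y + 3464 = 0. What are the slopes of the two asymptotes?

Collect terms: 24(x² - 22x) -7(y² - 8y) = -3464
Completing the square gives 24(x - 11)² -7(y - 4)² = -3464 + 2904 - 112 = -672.
Dividing both sides by -672: (y - 4)²/96 - (x - 11)²/28 = 1
Hyperbola, center (11, 4), transverse axis vertical; a² = 96, b² = 28.
For a vertical hyperbola the asymptotes have slope ±a/b.
Here that is ±4√6/2√7 = ±2√42/7.

2√42/7 and -2√42/7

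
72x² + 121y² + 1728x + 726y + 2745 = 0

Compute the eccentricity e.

Group the x- and y-terms: 72(x² + 24x) + 121(y² + 6y) = -2745
72(x + 12)² + 121(y + 3)² = -2745 + 10368 + 1089 = 8712
Divide by 8712: (x + 12)²/121 + (y + 3)²/72 = 1
Ellipse, center (-12, -3), major axis horizontal; a² = 121, b² = 72.
c² = a² - b² = 49, so c = 7.
e = c/a = 7/11.

e = 7/11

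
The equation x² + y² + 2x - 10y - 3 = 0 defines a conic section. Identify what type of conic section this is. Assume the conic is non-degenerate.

circle

No xy term. Coefficients of x² and y² are A = 1, C = 1.
A = C (same sign) ⇒ circle.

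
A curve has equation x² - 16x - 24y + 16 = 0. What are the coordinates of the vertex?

(8, -2)

Only x is squared. Complete the square in x: (x - 8)² = 24(y + 2).
Vertex (8, -2); 4p = 24 so p = 6. Opens up.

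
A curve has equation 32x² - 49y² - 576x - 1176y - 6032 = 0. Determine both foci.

(0, -12) and (18, -12)

32(x² - 18x) -49(y² + 24y) = 6032
Completing the square gives 32(x - 9)² -49(y + 12)² = 6032 + 2592 - 7056 = 1568.
Divide through by 1568 to get (x - 9)²/49 - (y + 12)²/32 = 1.
Hyperbola, center (9, -12), transverse axis horizontal; a² = 49, b² = 32.
c² = a² + b² = 49 + 32 = 81, so c = 9.
Foci lie on the horizontal axis through the center: (h ± c, k).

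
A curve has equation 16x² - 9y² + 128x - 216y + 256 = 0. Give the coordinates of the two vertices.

Group: 16(x² + 8x) -9(y² + 24y) = -256
Completing the square gives 16(x + 4)² -9(y + 12)² = -256 + 256 - 1296 = -1296.
Dividing both sides by -1296: (y + 12)²/144 - (x + 4)²/81 = 1
Hyperbola, center (-4, -12), transverse axis vertical; a² = 144, b² = 81.
a = 12. Vertices at (h, k ± a).

(-4, -24) and (-4, 0)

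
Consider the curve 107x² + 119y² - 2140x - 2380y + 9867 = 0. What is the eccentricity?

e = 2√357/119

Group the x- and y-terms: 107(x² - 20x) + 119(y² - 20y) = -9867
Complete the square in x and y: 107(x - 10)² + 119(y - 10)² = -9867 + 10700 + 11900 = 12733
Divide by 12733: (x - 10)²/119 + (y - 10)²/107 = 1
Ellipse, center (10, 10), major axis horizontal; a² = 119, b² = 107.
c² = a² - b² = 12, so c = 2√3.
e = c/a = 2√3/√119 = 2√357/119.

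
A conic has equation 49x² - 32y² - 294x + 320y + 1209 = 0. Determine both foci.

Group: 49(x² - 6x) -32(y² - 10y) = -1209
Complete the square: 49(x - 3)² -32(y - 5)² = -1209 + 441 - 800 = -1568
Dividing both sides by -1568: (y - 5)²/49 - (x - 3)²/32 = 1
Hyperbola, center (3, 5), transverse axis vertical; a² = 49, b² = 32.
c² = a² + b² = 49 + 32 = 81, so c = 9.
Foci lie on the vertical axis through the center: (h, k ± c).

(3, -4) and (3, 14)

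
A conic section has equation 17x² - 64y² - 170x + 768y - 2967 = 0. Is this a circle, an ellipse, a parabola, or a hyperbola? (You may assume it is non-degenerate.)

hyperbola

No xy term. Coefficients of x² and y² are A = 17, C = -64.
A and C have opposite signs ⇒ hyperbola.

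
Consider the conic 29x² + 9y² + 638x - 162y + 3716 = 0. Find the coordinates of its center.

(-11, 9)

Collect terms: 29(x² + 22x) + 9(y² - 18y) = -3716
Complete the square in x and y: 29(x + 11)² + 9(y - 9)² = -3716 + 3509 + 729 = 522
Divide by 522: (x + 11)²/18 + (y - 9)²/58 = 1
Ellipse with center (-11, 9).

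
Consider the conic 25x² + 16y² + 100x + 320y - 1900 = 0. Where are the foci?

(-2, -19) and (-2, -1)

Rearranging, 25(x² + 4x) + 16(y² + 20y) = 1900.
Completing the square gives 25(x + 2)² + 16(y + 10)² = 1900 + 100 + 1600 = 3600.
Divide by 3600: (x + 2)²/144 + (y + 10)²/225 = 1
Ellipse, center (-2, -10), major axis vertical; a² = 225, b² = 144.
c² = a² - b² = 225 - 144 = 81, so c = 9.
Foci lie on the vertical axis through the center: (h, k ± c).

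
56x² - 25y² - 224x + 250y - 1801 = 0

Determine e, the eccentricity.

e = 9/5

56(x² - 4x) -25(y² - 10y) = 1801
Complete the square: 56(x - 2)² -25(y - 5)² = 1801 + 224 - 625 = 1400
Divide by 1400: (x - 2)²/25 - (y - 5)²/56 = 1
Hyperbola, center (2, 5), transverse axis horizontal; a² = 25, b² = 56.
c² = a² + b² = 81, so c = 9.
e = c/a = 9/5.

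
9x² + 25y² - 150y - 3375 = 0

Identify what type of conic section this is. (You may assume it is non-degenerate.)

ellipse

No xy term. Coefficients of x² and y² are A = 9, C = 25.
A and C have the same sign but A ≠ C ⇒ ellipse.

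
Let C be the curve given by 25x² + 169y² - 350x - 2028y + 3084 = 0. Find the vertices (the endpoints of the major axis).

(-6, 6) and (20, 6)

Collect terms: 25(x² - 14x) + 169(y² - 12y) = -3084
Complete the square: 25(x - 7)² + 169(y - 6)² = -3084 + 1225 + 6084 = 4225
Divide by 4225: (x - 7)²/169 + (y - 6)²/25 = 1
Ellipse, center (7, 6), major axis horizontal; a² = 169, b² = 25.
a = 13. Vertices at (h ± a, k).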